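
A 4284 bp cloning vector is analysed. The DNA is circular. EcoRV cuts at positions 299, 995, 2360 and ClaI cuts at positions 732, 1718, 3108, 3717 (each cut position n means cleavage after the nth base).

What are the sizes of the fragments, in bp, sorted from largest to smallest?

866, 748, 723, 642, 609, 433, 263 bp

Combined cut positions (sorted): 299, 732, 995, 1718, 2360, 3108, 3717.
Circular molecule, 7 cuts → 7 fragments:
  732 − 299 = 433 bp
  995 − 732 = 263 bp
  1718 − 995 = 723 bp
  2360 − 1718 = 642 bp
  3108 − 2360 = 748 bp
  3717 − 3108 = 609 bp
  wrap: 4284 − 3717 + 299 = 866 bp
Sorted largest to smallest: 866, 748, 723, 642, 609, 433, 263 bp.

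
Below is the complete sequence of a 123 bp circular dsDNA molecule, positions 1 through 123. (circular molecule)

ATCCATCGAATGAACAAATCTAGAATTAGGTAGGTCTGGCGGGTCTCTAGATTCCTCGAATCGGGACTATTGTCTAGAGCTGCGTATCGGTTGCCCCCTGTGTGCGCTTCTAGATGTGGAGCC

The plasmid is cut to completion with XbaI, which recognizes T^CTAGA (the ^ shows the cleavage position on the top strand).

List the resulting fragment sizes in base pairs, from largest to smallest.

XbaI sites (TCTAGA) start at positions 19, 46, 73, 109.
XbaI cuts after the first base of each site, so after positions 19, 46, 73, 109.
Circular molecule, 4 cuts → 4 fragments:
  20–46 → 27 bp
  47–73 → 27 bp
  74–109 → 36 bp
  110–123 then 1–19 → 14 + 19 = 33 bp
Sorted largest to smallest: 36, 33, 27, 27 bp.

36, 33, 27, 27 bp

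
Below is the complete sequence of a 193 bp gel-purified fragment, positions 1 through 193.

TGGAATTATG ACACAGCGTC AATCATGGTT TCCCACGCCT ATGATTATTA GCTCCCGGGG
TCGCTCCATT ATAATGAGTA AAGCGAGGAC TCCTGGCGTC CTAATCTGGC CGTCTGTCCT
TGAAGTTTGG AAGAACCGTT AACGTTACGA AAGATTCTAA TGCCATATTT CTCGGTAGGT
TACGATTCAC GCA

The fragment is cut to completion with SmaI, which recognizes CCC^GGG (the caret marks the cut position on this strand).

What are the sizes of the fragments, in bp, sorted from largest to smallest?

137, 56 bp

The SmaI site (CCCGGG) starts at position 54.
SmaI cuts after base 3 of each site, so after position 56.
Linear molecule, 1 cut → 2 fragments:
  1–56 → 56 bp
  57–193 → 137 bp
Sorted largest to smallest: 137, 56 bp.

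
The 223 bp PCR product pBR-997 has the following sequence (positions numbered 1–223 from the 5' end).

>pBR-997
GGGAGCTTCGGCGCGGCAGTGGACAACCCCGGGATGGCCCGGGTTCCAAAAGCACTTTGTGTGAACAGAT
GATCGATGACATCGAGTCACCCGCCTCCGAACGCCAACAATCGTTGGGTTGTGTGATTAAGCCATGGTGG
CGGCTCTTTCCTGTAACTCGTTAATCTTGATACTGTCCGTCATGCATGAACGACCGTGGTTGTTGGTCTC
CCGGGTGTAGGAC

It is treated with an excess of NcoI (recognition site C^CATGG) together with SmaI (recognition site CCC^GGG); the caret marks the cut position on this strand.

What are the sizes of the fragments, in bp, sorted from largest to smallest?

The NcoI site (CCATGG) starts at position 132.
NcoI cuts after the first base of each site, so after position 132.
SmaI sites (CCCGGG) start at positions 28, 38, 210.
SmaI cuts after base 3 of each site, so after positions 30, 40, 212.
Combined cut positions: 30, 40, 132, 212.
Linear molecule, 4 cuts → 5 fragments:
  1–30 → 30 bp
  31–40 → 10 bp
  41–132 → 92 bp
  133–212 → 80 bp
  213–223 → 11 bp
Sorted largest to smallest: 92, 80, 30, 11, 10 bp.

92, 80, 30, 11, 10 bp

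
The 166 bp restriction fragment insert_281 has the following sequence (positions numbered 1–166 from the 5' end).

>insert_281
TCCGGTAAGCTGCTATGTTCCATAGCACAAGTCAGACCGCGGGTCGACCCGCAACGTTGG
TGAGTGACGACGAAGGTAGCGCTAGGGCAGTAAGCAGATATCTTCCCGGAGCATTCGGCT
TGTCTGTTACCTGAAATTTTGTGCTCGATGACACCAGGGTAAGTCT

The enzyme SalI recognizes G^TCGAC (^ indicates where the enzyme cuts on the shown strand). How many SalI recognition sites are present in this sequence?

GTCGAC occurs starting at position 43.
SalI cuts at 1 site.

1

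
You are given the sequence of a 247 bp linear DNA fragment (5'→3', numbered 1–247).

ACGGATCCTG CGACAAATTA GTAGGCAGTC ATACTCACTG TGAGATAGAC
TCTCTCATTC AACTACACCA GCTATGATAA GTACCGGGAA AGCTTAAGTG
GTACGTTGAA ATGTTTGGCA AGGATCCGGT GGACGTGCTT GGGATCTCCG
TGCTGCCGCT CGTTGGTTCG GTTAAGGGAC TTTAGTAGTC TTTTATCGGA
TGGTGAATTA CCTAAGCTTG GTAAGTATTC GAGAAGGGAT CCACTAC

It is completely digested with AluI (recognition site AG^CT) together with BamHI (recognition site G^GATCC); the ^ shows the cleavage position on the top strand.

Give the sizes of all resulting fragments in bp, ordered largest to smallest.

AluI sites (AGCT) start at positions 70, 91, 215.
AluI cuts after base 2 of each site, so after positions 71, 92, 216.
BamHI sites (GGATCC) start at positions 3, 122, 237.
BamHI cuts after the first base of each site, so after positions 3, 122, 237.
Combined cut positions: 3, 71, 92, 122, 216, 237.
Linear molecule, 6 cuts → 7 fragments:
  1–3 → 3 bp
  4–71 → 68 bp
  72–92 → 21 bp
  93–122 → 30 bp
  123–216 → 94 bp
  217–237 → 21 bp
  238–247 → 10 bp
Sorted largest to smallest: 94, 68, 30, 21, 21, 10, 3 bp.

94, 68, 30, 21, 21, 10, 3 bp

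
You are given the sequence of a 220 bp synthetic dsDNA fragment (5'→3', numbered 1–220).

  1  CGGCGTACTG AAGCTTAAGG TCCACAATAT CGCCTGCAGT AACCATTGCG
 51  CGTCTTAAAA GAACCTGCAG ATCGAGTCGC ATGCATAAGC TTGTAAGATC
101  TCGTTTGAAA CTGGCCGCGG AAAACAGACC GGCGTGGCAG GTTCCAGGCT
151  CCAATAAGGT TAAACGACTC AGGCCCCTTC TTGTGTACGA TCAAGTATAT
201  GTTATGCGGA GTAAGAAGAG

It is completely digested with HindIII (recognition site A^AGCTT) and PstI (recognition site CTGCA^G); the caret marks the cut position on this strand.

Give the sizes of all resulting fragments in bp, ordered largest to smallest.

HindIII sites (AAGCTT) start at positions 11, 87.
HindIII cuts after the first base of each site, so after positions 11, 87.
PstI sites (CTGCAG) start at positions 34, 65.
PstI cuts after base 5 of each site (before the last base), so after positions 38, 69.
Combined cut positions: 11, 38, 69, 87.
Linear molecule, 4 cuts → 5 fragments:
  1–11 → 11 bp
  12–38 → 27 bp
  39–69 → 31 bp
  70–87 → 18 bp
  88–220 → 133 bp
Sorted largest to smallest: 133, 31, 27, 18, 11 bp.

133, 31, 27, 18, 11 bp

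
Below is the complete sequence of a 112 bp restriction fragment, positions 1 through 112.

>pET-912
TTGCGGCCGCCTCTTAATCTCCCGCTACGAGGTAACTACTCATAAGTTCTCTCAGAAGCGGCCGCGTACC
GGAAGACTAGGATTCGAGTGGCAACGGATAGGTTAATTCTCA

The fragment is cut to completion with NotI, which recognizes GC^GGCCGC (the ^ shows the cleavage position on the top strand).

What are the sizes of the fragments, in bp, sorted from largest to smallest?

NotI sites (GCGGCCGC) start at positions 3, 58.
NotI cuts after base 2 of each site, so after positions 4, 59.
Linear molecule, 2 cuts → 3 fragments:
  1–4 → 4 bp
  5–59 → 55 bp
  60–112 → 53 bp
Sorted largest to smallest: 55, 53, 4 bp.

55, 53, 4 bp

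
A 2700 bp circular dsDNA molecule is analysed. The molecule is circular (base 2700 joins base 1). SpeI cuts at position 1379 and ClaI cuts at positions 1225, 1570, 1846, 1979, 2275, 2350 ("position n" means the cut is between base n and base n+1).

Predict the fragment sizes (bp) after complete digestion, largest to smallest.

Combined cut positions (sorted): 1225, 1379, 1570, 1846, 1979, 2275, 2350.
Circular molecule, 7 cuts → 7 fragments:
  1379 − 1225 = 154 bp
  1570 − 1379 = 191 bp
  1846 − 1570 = 276 bp
  1979 − 1846 = 133 bp
  2275 − 1979 = 296 bp
  2350 − 2275 = 75 bp
  wrap: 2700 − 2350 + 1225 = 1575 bp
Sorted largest to smallest: 1575, 296, 276, 191, 154, 133, 75 bp.

1575, 296, 276, 191, 154, 133, 75 bp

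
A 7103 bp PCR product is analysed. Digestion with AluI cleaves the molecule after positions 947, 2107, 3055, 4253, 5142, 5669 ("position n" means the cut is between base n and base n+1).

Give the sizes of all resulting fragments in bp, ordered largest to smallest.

Linear molecule, 6 cuts → 7 fragments:
  947 − 0 = 947 bp
  2107 − 947 = 1160 bp
  3055 − 2107 = 948 bp
  4253 − 3055 = 1198 bp
  5142 − 4253 = 889 bp
  5669 − 5142 = 527 bp
  7103 − 5669 = 1434 bp
Sorted largest to smallest: 1434, 1198, 1160, 948, 947, 889, 527 bp.

1434, 1198, 1160, 948, 947, 889, 527 bp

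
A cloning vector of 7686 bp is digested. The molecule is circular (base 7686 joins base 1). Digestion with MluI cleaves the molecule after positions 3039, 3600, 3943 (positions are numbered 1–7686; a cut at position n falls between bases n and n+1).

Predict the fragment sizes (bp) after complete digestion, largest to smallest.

Circular molecule, 3 cuts → 3 fragments:
  3600 − 3039 = 561 bp
  3943 − 3600 = 343 bp
  wrap: 7686 − 3943 + 3039 = 6782 bp
Sorted largest to smallest: 6782, 561, 343 bp.

6782, 561, 343 bp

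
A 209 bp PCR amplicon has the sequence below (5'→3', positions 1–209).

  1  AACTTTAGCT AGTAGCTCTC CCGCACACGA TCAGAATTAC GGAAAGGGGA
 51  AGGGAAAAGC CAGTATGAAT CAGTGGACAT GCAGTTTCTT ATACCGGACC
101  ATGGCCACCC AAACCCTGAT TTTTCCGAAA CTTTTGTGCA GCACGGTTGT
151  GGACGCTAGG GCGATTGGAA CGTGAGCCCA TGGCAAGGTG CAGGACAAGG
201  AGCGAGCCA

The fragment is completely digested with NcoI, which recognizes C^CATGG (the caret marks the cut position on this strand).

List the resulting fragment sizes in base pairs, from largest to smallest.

NcoI sites (CCATGG) start at positions 99, 178.
NcoI cuts after the first base of each site, so after positions 99, 178.
Linear molecule, 2 cuts → 3 fragments:
  1–99 → 99 bp
  100–178 → 79 bp
  179–209 → 31 bp
Sorted largest to smallest: 99, 79, 31 bp.

99, 79, 31 bp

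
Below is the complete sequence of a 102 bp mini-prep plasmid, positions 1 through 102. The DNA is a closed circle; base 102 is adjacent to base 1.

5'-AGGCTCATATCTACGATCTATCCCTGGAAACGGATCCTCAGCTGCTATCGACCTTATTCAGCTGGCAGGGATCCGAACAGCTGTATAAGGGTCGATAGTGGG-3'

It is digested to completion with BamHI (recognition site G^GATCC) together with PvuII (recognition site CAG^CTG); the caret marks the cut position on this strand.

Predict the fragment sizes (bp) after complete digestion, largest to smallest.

54, 20, 11, 9, 8 bp

BamHI sites (GGATCC) start at positions 32, 69.
BamHI cuts after the first base of each site, so after positions 32, 69.
PvuII sites (CAGCTG) start at positions 39, 59, 78.
PvuII cuts after base 3 of each site, so after positions 41, 61, 80.
Combined cut positions: 32, 41, 61, 69, 80.
Circular molecule, 5 cuts → 5 fragments:
  33–41 → 9 bp
  42–61 → 20 bp
  62–69 → 8 bp
  70–80 → 11 bp
  81–102 then 1–32 → 22 + 32 = 54 bp
Sorted largest to smallest: 54, 20, 11, 9, 8 bp.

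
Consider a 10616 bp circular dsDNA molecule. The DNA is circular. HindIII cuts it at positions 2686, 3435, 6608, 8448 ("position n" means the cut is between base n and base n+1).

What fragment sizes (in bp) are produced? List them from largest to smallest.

4854, 3173, 1840, 749 bp

Circular molecule, 4 cuts → 4 fragments:
  3435 − 2686 = 749 bp
  6608 − 3435 = 3173 bp
  8448 − 6608 = 1840 bp
  wrap: 10616 − 8448 + 2686 = 4854 bp
Sorted largest to smallest: 4854, 3173, 1840, 749 bp.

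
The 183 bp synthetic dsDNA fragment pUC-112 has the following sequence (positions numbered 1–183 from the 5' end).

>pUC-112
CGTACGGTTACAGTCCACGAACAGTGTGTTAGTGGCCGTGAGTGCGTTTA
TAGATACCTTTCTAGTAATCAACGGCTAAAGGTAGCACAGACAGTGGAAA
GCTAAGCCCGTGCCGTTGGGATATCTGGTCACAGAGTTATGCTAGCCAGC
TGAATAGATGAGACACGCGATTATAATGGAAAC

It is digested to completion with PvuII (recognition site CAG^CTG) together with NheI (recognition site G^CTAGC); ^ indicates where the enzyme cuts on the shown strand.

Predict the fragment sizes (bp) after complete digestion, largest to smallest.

141, 34, 8 bp

The PvuII site (CAGCTG) starts at position 147.
PvuII cuts after base 3 of each site, so after position 149.
The NheI site (GCTAGC) starts at position 141.
NheI cuts after the first base of each site, so after position 141.
Combined cut positions: 141, 149.
Linear molecule, 2 cuts → 3 fragments:
  1–141 → 141 bp
  142–149 → 8 bp
  150–183 → 34 bp
Sorted largest to smallest: 141, 34, 8 bp.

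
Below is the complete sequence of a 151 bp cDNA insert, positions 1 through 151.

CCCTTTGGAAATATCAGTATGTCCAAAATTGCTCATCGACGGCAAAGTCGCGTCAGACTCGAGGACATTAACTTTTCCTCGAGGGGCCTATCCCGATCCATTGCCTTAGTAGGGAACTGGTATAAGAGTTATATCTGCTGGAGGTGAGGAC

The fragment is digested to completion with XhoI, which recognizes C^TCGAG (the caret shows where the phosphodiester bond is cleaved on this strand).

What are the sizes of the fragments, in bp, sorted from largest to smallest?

73, 58, 20 bp

XhoI sites (CTCGAG) start at positions 58, 78.
XhoI cuts after the first base of each site, so after positions 58, 78.
Linear molecule, 2 cuts → 3 fragments:
  1–58 → 58 bp
  59–78 → 20 bp
  79–151 → 73 bp
Sorted largest to smallest: 73, 58, 20 bp.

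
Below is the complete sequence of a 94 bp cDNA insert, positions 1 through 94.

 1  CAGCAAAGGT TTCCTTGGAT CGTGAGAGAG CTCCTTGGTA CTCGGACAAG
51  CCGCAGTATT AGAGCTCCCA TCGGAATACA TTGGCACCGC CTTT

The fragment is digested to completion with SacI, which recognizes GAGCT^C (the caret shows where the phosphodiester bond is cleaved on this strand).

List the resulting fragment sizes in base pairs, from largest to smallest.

34, 32, 28 bp

SacI sites (GAGCTC) start at positions 28, 62.
SacI cuts after base 5 of each site (before the last base), so after positions 32, 66.
Linear molecule, 2 cuts → 3 fragments:
  1–32 → 32 bp
  33–66 → 34 bp
  67–94 → 28 bp
Sorted largest to smallest: 34, 32, 28 bp.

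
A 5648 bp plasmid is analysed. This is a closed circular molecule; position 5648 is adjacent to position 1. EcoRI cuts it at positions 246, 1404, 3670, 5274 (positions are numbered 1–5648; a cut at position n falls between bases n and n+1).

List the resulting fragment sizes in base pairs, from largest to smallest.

2266, 1604, 1158, 620 bp

Circular molecule, 4 cuts → 4 fragments:
  1404 − 246 = 1158 bp
  3670 − 1404 = 2266 bp
  5274 − 3670 = 1604 bp
  wrap: 5648 − 5274 + 246 = 620 bp
Sorted largest to smallest: 2266, 1604, 1158, 620 bp.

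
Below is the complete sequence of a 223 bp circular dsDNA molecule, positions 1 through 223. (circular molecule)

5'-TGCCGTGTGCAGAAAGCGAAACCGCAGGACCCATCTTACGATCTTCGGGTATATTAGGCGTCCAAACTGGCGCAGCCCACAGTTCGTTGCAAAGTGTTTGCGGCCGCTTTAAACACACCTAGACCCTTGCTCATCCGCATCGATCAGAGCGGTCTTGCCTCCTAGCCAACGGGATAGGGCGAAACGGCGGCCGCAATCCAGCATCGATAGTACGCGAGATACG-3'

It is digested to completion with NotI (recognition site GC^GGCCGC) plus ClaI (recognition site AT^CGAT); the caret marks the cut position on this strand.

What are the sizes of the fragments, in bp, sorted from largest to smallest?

120, 48, 39, 16 bp

NotI sites (GCGGCCGC) start at positions 100, 187.
NotI cuts after base 2 of each site, so after positions 101, 188.
ClaI sites (ATCGAT) start at positions 139, 203.
ClaI cuts after base 2 of each site, so after positions 140, 204.
Combined cut positions: 101, 140, 188, 204.
Circular molecule, 4 cuts → 4 fragments:
  102–140 → 39 bp
  141–188 → 48 bp
  189–204 → 16 bp
  205–223 then 1–101 → 19 + 101 = 120 bp
Sorted largest to smallest: 120, 48, 39, 16 bp.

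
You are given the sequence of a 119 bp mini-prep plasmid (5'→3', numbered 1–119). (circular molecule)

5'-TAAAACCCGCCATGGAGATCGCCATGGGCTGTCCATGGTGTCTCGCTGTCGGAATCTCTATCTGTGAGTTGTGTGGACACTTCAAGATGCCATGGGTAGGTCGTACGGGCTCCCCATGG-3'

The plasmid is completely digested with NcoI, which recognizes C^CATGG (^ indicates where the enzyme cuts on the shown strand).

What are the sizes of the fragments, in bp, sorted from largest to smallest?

NcoI sites (CCATGG) start at positions 10, 22, 33, 90, 114.
NcoI cuts after the first base of each site, so after positions 10, 22, 33, 90, 114.
Circular molecule, 5 cuts → 5 fragments:
  11–22 → 12 bp
  23–33 → 11 bp
  34–90 → 57 bp
  91–114 → 24 bp
  115–119 then 1–10 → 5 + 10 = 15 bp
Sorted largest to smallest: 57, 24, 15, 12, 11 bp.

57, 24, 15, 12, 11 bp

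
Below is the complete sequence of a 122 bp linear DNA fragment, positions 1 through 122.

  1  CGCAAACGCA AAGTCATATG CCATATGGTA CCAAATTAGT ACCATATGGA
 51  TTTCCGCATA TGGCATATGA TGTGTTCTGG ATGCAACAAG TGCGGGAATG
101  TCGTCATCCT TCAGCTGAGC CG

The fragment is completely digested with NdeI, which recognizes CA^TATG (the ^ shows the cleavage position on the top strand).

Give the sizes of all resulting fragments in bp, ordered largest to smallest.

57, 21, 16, 14, 7, 7 bp

NdeI sites (CATATG) start at positions 15, 22, 43, 57, 64.
NdeI cuts after base 2 of each site, so after positions 16, 23, 44, 58, 65.
Linear molecule, 5 cuts → 6 fragments:
  1–16 → 16 bp
  17–23 → 7 bp
  24–44 → 21 bp
  45–58 → 14 bp
  59–65 → 7 bp
  66–122 → 57 bp
Sorted largest to smallest: 57, 21, 16, 14, 7, 7 bp.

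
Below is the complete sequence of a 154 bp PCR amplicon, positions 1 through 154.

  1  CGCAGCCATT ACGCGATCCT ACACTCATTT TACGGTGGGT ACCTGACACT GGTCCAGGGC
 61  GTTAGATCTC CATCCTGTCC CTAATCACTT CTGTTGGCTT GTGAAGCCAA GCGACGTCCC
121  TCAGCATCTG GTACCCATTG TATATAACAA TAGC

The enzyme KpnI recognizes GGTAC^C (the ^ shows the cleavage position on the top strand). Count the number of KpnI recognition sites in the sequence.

GGTACC occurs starting at positions 38, 130.
KpnI cuts at 2 sites.

2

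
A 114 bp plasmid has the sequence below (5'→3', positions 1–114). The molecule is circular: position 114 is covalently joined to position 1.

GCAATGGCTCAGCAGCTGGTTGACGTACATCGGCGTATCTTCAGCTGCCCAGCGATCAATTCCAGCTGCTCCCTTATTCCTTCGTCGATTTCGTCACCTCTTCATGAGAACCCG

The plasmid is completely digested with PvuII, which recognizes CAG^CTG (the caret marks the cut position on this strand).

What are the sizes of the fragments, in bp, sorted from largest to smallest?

64, 29, 21 bp

PvuII sites (CAGCTG) start at positions 13, 42, 63.
PvuII cuts after base 3 of each site, so after positions 15, 44, 65.
Circular molecule, 3 cuts → 3 fragments:
  16–44 → 29 bp
  45–65 → 21 bp
  66–114 then 1–15 → 49 + 15 = 64 bp
Sorted largest to smallest: 64, 29, 21 bp.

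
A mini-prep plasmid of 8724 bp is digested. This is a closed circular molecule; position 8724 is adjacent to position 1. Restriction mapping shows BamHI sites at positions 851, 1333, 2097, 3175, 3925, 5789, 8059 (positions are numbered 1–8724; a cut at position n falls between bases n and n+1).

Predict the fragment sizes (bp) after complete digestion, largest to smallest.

2270, 1864, 1516, 1078, 764, 750, 482 bp

Circular molecule, 7 cuts → 7 fragments:
  1333 − 851 = 482 bp
  2097 − 1333 = 764 bp
  3175 − 2097 = 1078 bp
  3925 − 3175 = 750 bp
  5789 − 3925 = 1864 bp
  8059 − 5789 = 2270 bp
  wrap: 8724 − 8059 + 851 = 1516 bp
Sorted largest to smallest: 2270, 1864, 1516, 1078, 764, 750, 482 bp.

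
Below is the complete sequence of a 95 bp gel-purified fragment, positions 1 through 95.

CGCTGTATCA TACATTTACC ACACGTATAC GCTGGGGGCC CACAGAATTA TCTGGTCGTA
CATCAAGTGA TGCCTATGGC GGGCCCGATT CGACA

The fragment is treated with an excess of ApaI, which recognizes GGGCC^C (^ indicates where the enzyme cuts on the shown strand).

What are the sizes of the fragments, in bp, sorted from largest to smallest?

ApaI sites (GGGCCC) start at positions 36, 81.
ApaI cuts after base 5 of each site (before the last base), so after positions 40, 85.
Linear molecule, 2 cuts → 3 fragments:
  1–40 → 40 bp
  41–85 → 45 bp
  86–95 → 10 bp
Sorted largest to smallest: 45, 40, 10 bp.

45, 40, 10 bp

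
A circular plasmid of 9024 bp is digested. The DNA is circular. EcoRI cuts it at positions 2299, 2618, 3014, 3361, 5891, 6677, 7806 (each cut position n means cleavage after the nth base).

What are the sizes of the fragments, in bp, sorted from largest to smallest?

Circular molecule, 7 cuts → 7 fragments:
  2618 − 2299 = 319 bp
  3014 − 2618 = 396 bp
  3361 − 3014 = 347 bp
  5891 − 3361 = 2530 bp
  6677 − 5891 = 786 bp
  7806 − 6677 = 1129 bp
  wrap: 9024 − 7806 + 2299 = 3517 bp
Sorted largest to smallest: 3517, 2530, 1129, 786, 396, 347, 319 bp.

3517, 2530, 1129, 786, 396, 347, 319 bp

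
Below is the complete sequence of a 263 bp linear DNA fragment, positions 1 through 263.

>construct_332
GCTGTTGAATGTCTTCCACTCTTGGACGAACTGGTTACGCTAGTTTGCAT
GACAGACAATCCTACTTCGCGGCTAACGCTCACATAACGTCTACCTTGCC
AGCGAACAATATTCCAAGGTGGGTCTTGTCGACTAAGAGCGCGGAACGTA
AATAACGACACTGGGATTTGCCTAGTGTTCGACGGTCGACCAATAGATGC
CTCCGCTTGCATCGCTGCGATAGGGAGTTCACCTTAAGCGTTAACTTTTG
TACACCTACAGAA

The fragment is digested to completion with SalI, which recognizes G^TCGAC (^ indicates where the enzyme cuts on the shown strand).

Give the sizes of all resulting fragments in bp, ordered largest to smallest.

128, 78, 57 bp

SalI sites (GTCGAC) start at positions 128, 185.
SalI cuts after the first base of each site, so after positions 128, 185.
Linear molecule, 2 cuts → 3 fragments:
  1–128 → 128 bp
  129–185 → 57 bp
  186–263 → 78 bp
Sorted largest to smallest: 128, 78, 57 bp.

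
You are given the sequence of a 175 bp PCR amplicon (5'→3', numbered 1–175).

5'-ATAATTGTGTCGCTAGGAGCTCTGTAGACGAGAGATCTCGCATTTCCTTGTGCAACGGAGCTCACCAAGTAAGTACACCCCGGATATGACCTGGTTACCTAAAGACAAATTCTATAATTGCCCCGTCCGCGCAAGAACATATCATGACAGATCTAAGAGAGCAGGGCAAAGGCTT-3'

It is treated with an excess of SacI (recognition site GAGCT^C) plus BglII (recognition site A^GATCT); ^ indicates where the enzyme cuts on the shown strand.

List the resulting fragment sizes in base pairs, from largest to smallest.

87, 29, 26, 21, 12 bp

SacI sites (GAGCTC) start at positions 17, 58.
SacI cuts after base 5 of each site (before the last base), so after positions 21, 62.
BglII sites (AGATCT) start at positions 33, 149.
BglII cuts after the first base of each site, so after positions 33, 149.
Combined cut positions: 21, 33, 62, 149.
Linear molecule, 4 cuts → 5 fragments:
  1–21 → 21 bp
  22–33 → 12 bp
  34–62 → 29 bp
  63–149 → 87 bp
  150–175 → 26 bp
Sorted largest to smallest: 87, 29, 26, 21, 12 bp.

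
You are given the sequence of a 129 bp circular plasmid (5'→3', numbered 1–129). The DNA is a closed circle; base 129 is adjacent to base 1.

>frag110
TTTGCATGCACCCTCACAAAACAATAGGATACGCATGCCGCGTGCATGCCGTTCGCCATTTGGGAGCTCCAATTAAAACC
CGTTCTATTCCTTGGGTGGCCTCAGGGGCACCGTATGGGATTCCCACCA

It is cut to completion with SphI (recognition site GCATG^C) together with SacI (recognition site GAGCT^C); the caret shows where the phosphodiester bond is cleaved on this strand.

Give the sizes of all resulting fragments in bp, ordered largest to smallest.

69, 29, 20, 11 bp

SphI sites (GCATGC) start at positions 4, 33, 44.
SphI cuts after base 5 of each site (before the last base), so after positions 8, 37, 48.
The SacI site (GAGCTC) starts at position 64.
SacI cuts after base 5 of each site (before the last base), so after position 68.
Combined cut positions: 8, 37, 48, 68.
Circular molecule, 4 cuts → 4 fragments:
  9–37 → 29 bp
  38–48 → 11 bp
  49–68 → 20 bp
  69–129 then 1–8 → 61 + 8 = 69 bp
Sorted largest to smallest: 69, 29, 20, 11 bp.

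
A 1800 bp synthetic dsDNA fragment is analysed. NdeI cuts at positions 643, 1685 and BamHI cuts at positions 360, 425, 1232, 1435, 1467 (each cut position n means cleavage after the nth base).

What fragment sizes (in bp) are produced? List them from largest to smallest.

589, 360, 218, 218, 203, 115, 65, 32 bp

Combined cut positions (sorted): 360, 425, 643, 1232, 1435, 1467, 1685.
Linear molecule, 7 cuts → 8 fragments:
  360 − 0 = 360 bp
  425 − 360 = 65 bp
  643 − 425 = 218 bp
  1232 − 643 = 589 bp
  1435 − 1232 = 203 bp
  1467 − 1435 = 32 bp
  1685 − 1467 = 218 bp
  1800 − 1685 = 115 bp
Sorted largest to smallest: 589, 360, 218, 218, 203, 115, 65, 32 bp.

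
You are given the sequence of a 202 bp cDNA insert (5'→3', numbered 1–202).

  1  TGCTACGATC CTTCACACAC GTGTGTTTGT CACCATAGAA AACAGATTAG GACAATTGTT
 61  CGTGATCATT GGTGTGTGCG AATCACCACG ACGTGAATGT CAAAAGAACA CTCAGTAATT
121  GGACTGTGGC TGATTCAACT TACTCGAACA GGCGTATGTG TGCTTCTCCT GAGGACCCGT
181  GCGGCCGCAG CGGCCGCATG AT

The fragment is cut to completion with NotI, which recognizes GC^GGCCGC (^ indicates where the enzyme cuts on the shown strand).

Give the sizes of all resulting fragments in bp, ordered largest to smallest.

182, 11, 9 bp

NotI sites (GCGGCCGC) start at positions 181, 190.
NotI cuts after base 2 of each site, so after positions 182, 191.
Linear molecule, 2 cuts → 3 fragments:
  1–182 → 182 bp
  183–191 → 9 bp
  192–202 → 11 bp
Sorted largest to smallest: 182, 11, 9 bp.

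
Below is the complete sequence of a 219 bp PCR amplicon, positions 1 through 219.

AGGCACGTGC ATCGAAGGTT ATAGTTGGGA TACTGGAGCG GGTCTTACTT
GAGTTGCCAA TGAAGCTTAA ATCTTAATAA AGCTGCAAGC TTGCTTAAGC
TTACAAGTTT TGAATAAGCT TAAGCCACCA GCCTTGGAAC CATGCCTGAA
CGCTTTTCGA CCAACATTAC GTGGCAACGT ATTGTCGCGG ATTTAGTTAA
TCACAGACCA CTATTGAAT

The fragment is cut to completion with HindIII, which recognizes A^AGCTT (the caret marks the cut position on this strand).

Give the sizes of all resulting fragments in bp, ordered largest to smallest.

103, 63, 24, 19, 10 bp

HindIII sites (AAGCTT) start at positions 63, 87, 97, 116.
HindIII cuts after the first base of each site, so after positions 63, 87, 97, 116.
Linear molecule, 4 cuts → 5 fragments:
  1–63 → 63 bp
  64–87 → 24 bp
  88–97 → 10 bp
  98–116 → 19 bp
  117–219 → 103 bp
Sorted largest to smallest: 103, 63, 24, 19, 10 bp.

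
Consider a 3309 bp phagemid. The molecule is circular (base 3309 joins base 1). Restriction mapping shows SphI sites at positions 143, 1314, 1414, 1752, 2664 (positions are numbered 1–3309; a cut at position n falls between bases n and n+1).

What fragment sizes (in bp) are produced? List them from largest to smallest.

1171, 912, 788, 338, 100 bp

Circular molecule, 5 cuts → 5 fragments:
  1314 − 143 = 1171 bp
  1414 − 1314 = 100 bp
  1752 − 1414 = 338 bp
  2664 − 1752 = 912 bp
  wrap: 3309 − 2664 + 143 = 788 bp
Sorted largest to smallest: 1171, 912, 788, 338, 100 bp.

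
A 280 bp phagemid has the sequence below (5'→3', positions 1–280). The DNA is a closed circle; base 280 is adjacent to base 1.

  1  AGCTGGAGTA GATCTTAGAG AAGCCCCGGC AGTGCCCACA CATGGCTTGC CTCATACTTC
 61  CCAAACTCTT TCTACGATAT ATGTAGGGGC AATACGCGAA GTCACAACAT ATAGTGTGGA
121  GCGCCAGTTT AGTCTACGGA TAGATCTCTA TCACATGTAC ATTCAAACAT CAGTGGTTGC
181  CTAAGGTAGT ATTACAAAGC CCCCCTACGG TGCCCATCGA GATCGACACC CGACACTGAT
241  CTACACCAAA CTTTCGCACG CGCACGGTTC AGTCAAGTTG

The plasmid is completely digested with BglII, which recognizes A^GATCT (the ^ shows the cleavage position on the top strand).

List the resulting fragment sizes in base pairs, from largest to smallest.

148, 132 bp

BglII sites (AGATCT) start at positions 10, 142.
BglII cuts after the first base of each site, so after positions 10, 142.
Circular molecule, 2 cuts → 2 fragments:
  11–142 → 132 bp
  143–280 then 1–10 → 138 + 10 = 148 bp
Sorted largest to smallest: 148, 132 bp.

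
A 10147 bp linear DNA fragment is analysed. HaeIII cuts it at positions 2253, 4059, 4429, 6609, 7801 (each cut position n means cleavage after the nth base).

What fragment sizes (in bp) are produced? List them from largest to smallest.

2346, 2253, 2180, 1806, 1192, 370 bp

Linear molecule, 5 cuts → 6 fragments:
  2253 − 0 = 2253 bp
  4059 − 2253 = 1806 bp
  4429 − 4059 = 370 bp
  6609 − 4429 = 2180 bp
  7801 − 6609 = 1192 bp
  10147 − 7801 = 2346 bp
Sorted largest to smallest: 2346, 2253, 2180, 1806, 1192, 370 bp.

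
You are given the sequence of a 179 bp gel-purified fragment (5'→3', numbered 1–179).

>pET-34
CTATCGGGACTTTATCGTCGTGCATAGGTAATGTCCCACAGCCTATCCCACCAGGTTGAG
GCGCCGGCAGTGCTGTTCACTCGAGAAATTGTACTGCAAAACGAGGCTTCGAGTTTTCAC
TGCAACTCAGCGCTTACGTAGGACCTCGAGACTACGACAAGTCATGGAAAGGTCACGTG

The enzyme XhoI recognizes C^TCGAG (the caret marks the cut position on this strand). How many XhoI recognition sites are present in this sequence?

2

CTCGAG occurs starting at positions 80, 145.
XhoI cuts at 2 sites.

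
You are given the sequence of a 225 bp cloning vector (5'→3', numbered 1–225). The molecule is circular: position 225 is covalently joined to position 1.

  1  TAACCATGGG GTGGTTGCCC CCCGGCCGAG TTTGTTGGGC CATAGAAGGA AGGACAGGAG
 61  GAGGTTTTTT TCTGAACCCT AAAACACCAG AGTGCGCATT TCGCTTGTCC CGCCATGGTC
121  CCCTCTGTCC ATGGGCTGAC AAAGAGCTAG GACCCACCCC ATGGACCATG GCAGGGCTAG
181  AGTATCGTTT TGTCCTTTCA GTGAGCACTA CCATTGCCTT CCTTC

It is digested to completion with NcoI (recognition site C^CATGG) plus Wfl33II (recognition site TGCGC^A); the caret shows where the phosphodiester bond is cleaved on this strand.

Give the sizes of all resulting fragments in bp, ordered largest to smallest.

NcoI sites (CCATGG) start at positions 4, 113, 129, 159, 166.
NcoI cuts after the first base of each site, so after positions 4, 113, 129, 159, 166.
The Wfl33II site (TGCGCA) starts at position 93.
Wfl33II cuts after base 5 of each site (before the last base), so after position 97.
Combined cut positions: 4, 97, 113, 129, 159, 166.
Circular molecule, 6 cuts → 6 fragments:
  5–97 → 93 bp
  98–113 → 16 bp
  114–129 → 16 bp
  130–159 → 30 bp
  160–166 → 7 bp
  167–225 then 1–4 → 59 + 4 = 63 bp
Sorted largest to smallest: 93, 63, 30, 16, 16, 7 bp.

93, 63, 30, 16, 16, 7 bp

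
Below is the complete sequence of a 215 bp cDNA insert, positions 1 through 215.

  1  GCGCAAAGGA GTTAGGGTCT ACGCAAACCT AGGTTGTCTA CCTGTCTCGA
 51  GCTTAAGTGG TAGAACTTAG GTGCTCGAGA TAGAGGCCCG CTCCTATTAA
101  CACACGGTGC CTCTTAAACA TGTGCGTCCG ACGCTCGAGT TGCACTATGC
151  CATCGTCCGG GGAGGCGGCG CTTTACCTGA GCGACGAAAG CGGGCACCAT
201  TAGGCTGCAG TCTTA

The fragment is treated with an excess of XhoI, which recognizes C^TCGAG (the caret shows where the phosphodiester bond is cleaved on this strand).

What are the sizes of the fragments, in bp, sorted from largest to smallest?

XhoI sites (CTCGAG) start at positions 46, 74, 134.
XhoI cuts after the first base of each site, so after positions 46, 74, 134.
Linear molecule, 3 cuts → 4 fragments:
  1–46 → 46 bp
  47–74 → 28 bp
  75–134 → 60 bp
  135–215 → 81 bp
Sorted largest to smallest: 81, 60, 46, 28 bp.

81, 60, 46, 28 bp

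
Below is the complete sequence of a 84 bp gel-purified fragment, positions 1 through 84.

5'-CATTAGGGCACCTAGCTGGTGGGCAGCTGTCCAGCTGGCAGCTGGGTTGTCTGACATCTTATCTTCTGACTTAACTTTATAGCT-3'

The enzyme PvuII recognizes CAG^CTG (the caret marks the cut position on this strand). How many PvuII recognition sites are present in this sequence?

CAGCTG occurs starting at positions 24, 32, 39.
PvuII cuts at 3 sites.

3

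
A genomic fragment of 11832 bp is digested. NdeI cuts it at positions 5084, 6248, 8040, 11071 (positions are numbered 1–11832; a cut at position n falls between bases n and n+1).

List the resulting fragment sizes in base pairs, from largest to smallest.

Linear molecule, 4 cuts → 5 fragments:
  5084 − 0 = 5084 bp
  6248 − 5084 = 1164 bp
  8040 − 6248 = 1792 bp
  11071 − 8040 = 3031 bp
  11832 − 11071 = 761 bp
Sorted largest to smallest: 5084, 3031, 1792, 1164, 761 bp.

5084, 3031, 1792, 1164, 761 bp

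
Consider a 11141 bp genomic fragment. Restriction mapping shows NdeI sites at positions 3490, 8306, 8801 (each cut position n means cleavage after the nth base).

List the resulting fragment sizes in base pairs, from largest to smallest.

4816, 3490, 2340, 495 bp

Linear molecule, 3 cuts → 4 fragments:
  3490 − 0 = 3490 bp
  8306 − 3490 = 4816 bp
  8801 − 8306 = 495 bp
  11141 − 8801 = 2340 bp
Sorted largest to smallest: 4816, 3490, 2340, 495 bp.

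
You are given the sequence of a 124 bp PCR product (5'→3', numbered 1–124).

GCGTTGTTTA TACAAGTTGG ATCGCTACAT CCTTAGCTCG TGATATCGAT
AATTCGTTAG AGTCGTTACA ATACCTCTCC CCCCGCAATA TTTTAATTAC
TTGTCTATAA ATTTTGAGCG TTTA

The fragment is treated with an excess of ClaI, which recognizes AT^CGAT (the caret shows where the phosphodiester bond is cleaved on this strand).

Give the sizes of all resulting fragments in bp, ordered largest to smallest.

78, 46 bp

The ClaI site (ATCGAT) starts at position 45.
ClaI cuts after base 2 of each site, so after position 46.
Linear molecule, 1 cut → 2 fragments:
  1–46 → 46 bp
  47–124 → 78 bp
Sorted largest to smallest: 78, 46 bp.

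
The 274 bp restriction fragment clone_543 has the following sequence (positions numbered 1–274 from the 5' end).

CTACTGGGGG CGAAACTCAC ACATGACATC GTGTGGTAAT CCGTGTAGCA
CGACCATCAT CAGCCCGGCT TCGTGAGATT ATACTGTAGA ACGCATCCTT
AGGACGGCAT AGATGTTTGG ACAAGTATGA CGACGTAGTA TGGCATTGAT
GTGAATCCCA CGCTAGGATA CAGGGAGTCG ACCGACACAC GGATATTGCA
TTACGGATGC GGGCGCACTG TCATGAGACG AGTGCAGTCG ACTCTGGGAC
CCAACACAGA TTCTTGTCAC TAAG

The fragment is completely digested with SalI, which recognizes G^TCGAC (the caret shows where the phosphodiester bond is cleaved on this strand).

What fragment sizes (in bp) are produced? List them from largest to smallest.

SalI sites (GTCGAC) start at positions 177, 237.
SalI cuts after the first base of each site, so after positions 177, 237.
Linear molecule, 2 cuts → 3 fragments:
  1–177 → 177 bp
  178–237 → 60 bp
  238–274 → 37 bp
Sorted largest to smallest: 177, 60, 37 bp.

177, 60, 37 bp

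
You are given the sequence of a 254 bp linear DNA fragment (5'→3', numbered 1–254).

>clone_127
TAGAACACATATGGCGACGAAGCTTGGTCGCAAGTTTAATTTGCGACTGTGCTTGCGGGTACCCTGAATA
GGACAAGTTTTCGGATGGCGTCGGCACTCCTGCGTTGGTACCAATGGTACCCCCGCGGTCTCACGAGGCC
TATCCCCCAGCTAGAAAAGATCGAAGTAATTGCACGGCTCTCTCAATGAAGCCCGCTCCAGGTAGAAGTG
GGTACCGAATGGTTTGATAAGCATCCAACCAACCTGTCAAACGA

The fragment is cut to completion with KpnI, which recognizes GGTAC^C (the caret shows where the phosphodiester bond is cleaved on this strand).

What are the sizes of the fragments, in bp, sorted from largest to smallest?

95, 62, 49, 39, 9 bp

KpnI sites (GGTACC) start at positions 58, 107, 116, 211.
KpnI cuts after base 5 of each site (before the last base), so after positions 62, 111, 120, 215.
Linear molecule, 4 cuts → 5 fragments:
  1–62 → 62 bp
  63–111 → 49 bp
  112–120 → 9 bp
  121–215 → 95 bp
  216–254 → 39 bp
Sorted largest to smallest: 95, 62, 49, 39, 9 bp.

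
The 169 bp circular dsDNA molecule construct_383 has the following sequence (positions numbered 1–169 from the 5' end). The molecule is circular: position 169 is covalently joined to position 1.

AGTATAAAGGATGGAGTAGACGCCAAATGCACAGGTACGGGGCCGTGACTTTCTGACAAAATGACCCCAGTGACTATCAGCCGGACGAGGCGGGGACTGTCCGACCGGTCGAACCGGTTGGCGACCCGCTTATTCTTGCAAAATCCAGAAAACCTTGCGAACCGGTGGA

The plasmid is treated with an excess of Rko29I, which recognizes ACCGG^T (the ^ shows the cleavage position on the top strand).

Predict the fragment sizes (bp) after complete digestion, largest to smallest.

112, 48, 9 bp

Rko29I sites (ACCGGT) start at positions 104, 113, 161.
Rko29I cuts after base 5 of each site (before the last base), so after positions 108, 117, 165.
Circular molecule, 3 cuts → 3 fragments:
  109–117 → 9 bp
  118–165 → 48 bp
  166–169 then 1–108 → 4 + 108 = 112 bp
Sorted largest to smallest: 112, 48, 9 bp.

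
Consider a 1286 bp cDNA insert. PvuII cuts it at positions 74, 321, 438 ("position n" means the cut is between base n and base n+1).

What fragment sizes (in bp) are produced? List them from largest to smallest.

Linear molecule, 3 cuts → 4 fragments:
  74 − 0 = 74 bp
  321 − 74 = 247 bp
  438 − 321 = 117 bp
  1286 − 438 = 848 bp
Sorted largest to smallest: 848, 247, 117, 74 bp.

848, 247, 117, 74 bp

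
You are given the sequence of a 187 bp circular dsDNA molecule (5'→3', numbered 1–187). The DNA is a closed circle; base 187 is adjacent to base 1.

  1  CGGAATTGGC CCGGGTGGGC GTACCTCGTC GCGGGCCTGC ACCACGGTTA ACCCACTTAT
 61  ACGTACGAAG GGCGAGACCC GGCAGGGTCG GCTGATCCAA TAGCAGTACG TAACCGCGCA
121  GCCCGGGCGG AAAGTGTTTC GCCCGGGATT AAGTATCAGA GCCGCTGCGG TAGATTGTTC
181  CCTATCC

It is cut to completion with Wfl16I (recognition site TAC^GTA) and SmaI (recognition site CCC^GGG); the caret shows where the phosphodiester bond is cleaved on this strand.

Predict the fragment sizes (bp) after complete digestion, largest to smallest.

Wfl16I sites (TACGTA) start at positions 60, 107.
Wfl16I cuts after base 3 of each site, so after positions 62, 109.
SmaI sites (CCCGGG) start at positions 10, 122, 142.
SmaI cuts after base 3 of each site, so after positions 12, 124, 144.
Combined cut positions: 12, 62, 109, 124, 144.
Circular molecule, 5 cuts → 5 fragments:
  13–62 → 50 bp
  63–109 → 47 bp
  110–124 → 15 bp
  125–144 → 20 bp
  145–187 then 1–12 → 43 + 12 = 55 bp
Sorted largest to smallest: 55, 50, 47, 20, 15 bp.

55, 50, 47, 20, 15 bp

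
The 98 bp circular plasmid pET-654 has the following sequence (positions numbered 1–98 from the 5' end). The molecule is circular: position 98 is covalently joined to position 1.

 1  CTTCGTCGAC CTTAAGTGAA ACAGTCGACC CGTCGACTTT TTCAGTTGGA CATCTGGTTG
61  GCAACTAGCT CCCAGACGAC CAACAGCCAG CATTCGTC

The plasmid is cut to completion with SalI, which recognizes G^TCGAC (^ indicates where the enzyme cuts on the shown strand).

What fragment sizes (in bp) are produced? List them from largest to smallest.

71, 19, 8 bp

SalI sites (GTCGAC) start at positions 5, 24, 32.
SalI cuts after the first base of each site, so after positions 5, 24, 32.
Circular molecule, 3 cuts → 3 fragments:
  6–24 → 19 bp
  25–32 → 8 bp
  33–98 then 1–5 → 66 + 5 = 71 bp
Sorted largest to smallest: 71, 19, 8 bp.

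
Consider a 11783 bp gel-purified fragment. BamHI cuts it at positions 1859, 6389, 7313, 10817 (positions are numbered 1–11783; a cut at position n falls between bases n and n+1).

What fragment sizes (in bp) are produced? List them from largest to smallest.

4530, 3504, 1859, 966, 924 bp

Linear molecule, 4 cuts → 5 fragments:
  1859 − 0 = 1859 bp
  6389 − 1859 = 4530 bp
  7313 − 6389 = 924 bp
  10817 − 7313 = 3504 bp
  11783 − 10817 = 966 bp
Sorted largest to smallest: 4530, 3504, 1859, 966, 924 bp.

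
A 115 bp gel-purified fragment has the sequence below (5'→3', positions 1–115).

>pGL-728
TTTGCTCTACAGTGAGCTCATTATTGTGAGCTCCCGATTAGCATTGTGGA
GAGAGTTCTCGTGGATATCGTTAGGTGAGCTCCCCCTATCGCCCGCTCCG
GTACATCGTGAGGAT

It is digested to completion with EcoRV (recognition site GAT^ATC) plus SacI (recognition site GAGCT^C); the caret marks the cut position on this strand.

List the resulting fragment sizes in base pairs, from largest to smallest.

34, 34, 18, 15, 14 bp

The EcoRV site (GATATC) starts at position 64.
EcoRV cuts after base 3 of each site, so after position 66.
SacI sites (GAGCTC) start at positions 14, 28, 77.
SacI cuts after base 5 of each site (before the last base), so after positions 18, 32, 81.
Combined cut positions: 18, 32, 66, 81.
Linear molecule, 4 cuts → 5 fragments:
  1–18 → 18 bp
  19–32 → 14 bp
  33–66 → 34 bp
  67–81 → 15 bp
  82–115 → 34 bp
Sorted largest to smallest: 34, 34, 18, 15, 14 bp.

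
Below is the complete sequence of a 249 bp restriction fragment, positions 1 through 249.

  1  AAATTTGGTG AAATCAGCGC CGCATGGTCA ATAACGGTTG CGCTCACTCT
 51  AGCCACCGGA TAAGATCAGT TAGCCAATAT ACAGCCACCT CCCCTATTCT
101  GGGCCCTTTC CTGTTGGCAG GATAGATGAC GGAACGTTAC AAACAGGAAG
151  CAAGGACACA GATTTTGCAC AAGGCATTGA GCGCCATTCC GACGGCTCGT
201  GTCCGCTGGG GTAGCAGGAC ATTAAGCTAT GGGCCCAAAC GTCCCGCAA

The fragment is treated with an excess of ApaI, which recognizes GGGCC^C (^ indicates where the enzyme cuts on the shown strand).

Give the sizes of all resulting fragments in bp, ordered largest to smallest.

130, 105, 14 bp

ApaI sites (GGGCCC) start at positions 101, 231.
ApaI cuts after base 5 of each site (before the last base), so after positions 105, 235.
Linear molecule, 2 cuts → 3 fragments:
  1–105 → 105 bp
  106–235 → 130 bp
  236–249 → 14 bp
Sorted largest to smallest: 130, 105, 14 bp.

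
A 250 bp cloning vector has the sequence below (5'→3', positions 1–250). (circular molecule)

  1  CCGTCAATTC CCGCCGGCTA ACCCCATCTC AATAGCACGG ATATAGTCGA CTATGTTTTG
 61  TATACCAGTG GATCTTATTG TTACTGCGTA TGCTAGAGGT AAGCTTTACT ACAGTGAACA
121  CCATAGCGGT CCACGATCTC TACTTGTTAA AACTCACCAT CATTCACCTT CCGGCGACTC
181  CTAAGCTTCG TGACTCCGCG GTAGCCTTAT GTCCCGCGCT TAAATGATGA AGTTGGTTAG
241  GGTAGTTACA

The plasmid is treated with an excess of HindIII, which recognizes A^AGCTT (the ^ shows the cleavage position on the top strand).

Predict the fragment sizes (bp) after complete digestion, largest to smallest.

168, 82 bp

HindIII sites (AAGCTT) start at positions 101, 183.
HindIII cuts after the first base of each site, so after positions 101, 183.
Circular molecule, 2 cuts → 2 fragments:
  102–183 → 82 bp
  184–250 then 1–101 → 67 + 101 = 168 bp
Sorted largest to smallest: 168, 82 bp.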